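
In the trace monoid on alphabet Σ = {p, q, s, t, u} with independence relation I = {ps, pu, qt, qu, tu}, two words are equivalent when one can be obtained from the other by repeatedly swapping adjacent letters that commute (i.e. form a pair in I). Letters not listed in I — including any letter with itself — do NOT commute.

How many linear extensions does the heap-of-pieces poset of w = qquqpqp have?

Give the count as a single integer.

drop 0:q onto floor
drop 1:q onto {0:q}
drop 2:u onto floor
drop 3:q onto {1:q}
drop 4:p onto {3:q}
drop 5:q onto {4:p}
drop 6:p onto {5:q}
ground layer = {0:q, 2:u}
drop-orders for the pieces not yet dropped (sum over which currently-grounded one goes next):
  1 to go: {2} 1  {6} 1
  2 to go: {2,6} 2  {5,6} 1
  3 to go: {2,5,6} 3  {4,5,6} 1
  4 to go: {2,4,5,6} 4  {3,4,5,6} 1
  5 to go: {1,3,4,5,6} 1  {2,3,4,5,6} 5
  if 0:q drops first: 6 orders
  if 2:u drops first: 1 orders
heap linearizations: 7

7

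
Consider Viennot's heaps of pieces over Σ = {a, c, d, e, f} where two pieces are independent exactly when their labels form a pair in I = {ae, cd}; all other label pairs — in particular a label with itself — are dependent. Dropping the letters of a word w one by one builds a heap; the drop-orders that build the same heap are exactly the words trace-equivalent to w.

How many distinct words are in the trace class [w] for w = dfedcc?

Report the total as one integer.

piece 0:d — minimal
piece 1:f rests on {0:d}
piece 2:e rests on {1:f}
piece 3:d rests on {2:e}
piece 4:c rests on {2:e}
piece 5:c rests on {4:c}
minimal pieces: {0:d}
ways to finish when only these pieces remain (= sum over removing one remaining piece with nothing left below it):
  1 left: {3}→1  {5}→1
  2 left: {3,5}→2  {4,5}→1
  3 left: {3,4,5}→3
  4 left: {2,3,4,5}→3
  placing 0:d first → 3 extensions

3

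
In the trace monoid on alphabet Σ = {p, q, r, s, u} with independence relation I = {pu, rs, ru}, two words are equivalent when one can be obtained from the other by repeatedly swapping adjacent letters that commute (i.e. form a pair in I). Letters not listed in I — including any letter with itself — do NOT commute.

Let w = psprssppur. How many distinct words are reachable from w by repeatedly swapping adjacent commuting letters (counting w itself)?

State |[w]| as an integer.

0(p) covers ∅
1(s) covers 0:p
2(p) covers 1:s
3(r) covers 2:p
4(s) covers 2:p
5(s) covers 4:s
6(p) covers 3:r, 5:s
7(p) covers 6:p
8(u) covers 5:s
9(r) covers 7:p
floor of heap: 0:p
completions by unplaced set U, small U first (add the entries for U minus each lowest piece of U):
  |U|=1: {8}:1  {9}:1
  |U|=2: {7,9}:1  {8,9}:2
  |U|=3: {6,7,9}:1  {7,8,9}:3
  |U|=4: {3,6,7,9}:1  {6,7,8,9}:4
  |U|=5: {3,6,7,8,9}:5  {5,6,7,8,9}:4
  |U|=6: {3,5,6,7,8,9}:9  {4,5,6,7,8,9}:4
  |U|=7: {3,4,5,6,7,8,9}:13
  |U|=8: {2,3,4,5,6,7,8,9}:13
  start at 0(p): 13

13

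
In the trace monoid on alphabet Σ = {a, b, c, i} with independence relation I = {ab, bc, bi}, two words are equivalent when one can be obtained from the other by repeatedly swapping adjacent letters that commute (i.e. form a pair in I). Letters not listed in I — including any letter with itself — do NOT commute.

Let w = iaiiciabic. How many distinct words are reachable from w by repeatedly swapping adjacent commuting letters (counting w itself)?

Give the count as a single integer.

10

#0=i has no predecessor
#1=a depends on [0:i]
#2=i depends on [1:a]
#3=i depends on [2:i]
#4=c depends on [3:i]
#5=i depends on [4:c]
#6=a depends on [5:i]
#7=b has no predecessor
#8=i depends on [6:a]
#9=c depends on [8:i]
sources: [0:i, 7:b]
N(rest) = Σ N(rest − s) over sources s of rest; N(one piece) = 1:
  size 1 → [7]=1  [9]=1
  size 2 → [7,9]=2  [8,9]=1
  size 3 → [6,8,9]=1  [7,8,9]=3
  size 4 → [5,6,8,9]=1  [6,7,8,9]=4
  size 5 → [4,5,6,8,9]=1  [5,6,7,8,9]=5
  size 6 → [3,4,5,6,8,9]=1  [4,5,6,7,8,9]=6
  size 7 → [2,3,4,5,6,8,9]=1  [3,4,5,6,7,8,9]=7
  size 8 → [1,2,3,4,5,6,8,9]=1  [2,3,4,5,6,7,8,9]=8
  first=0(i) contributes 9
  first=7(b) contributes 1
|[w]| = 10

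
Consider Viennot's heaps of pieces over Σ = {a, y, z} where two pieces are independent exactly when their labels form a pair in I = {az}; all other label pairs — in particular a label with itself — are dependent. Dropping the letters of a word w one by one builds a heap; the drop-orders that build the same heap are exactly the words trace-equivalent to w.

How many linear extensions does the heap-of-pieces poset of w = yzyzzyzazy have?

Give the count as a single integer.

3

piece 0:y — minimal
piece 1:z rests on {0:y}
piece 2:y rests on {1:z}
piece 3:z rests on {2:y}
piece 4:z rests on {3:z}
piece 5:y rests on {4:z}
piece 6:z rests on {5:y}
piece 7:a rests on {5:y}
piece 8:z rests on {6:z}
piece 9:y rests on {7:a, 8:z}
minimal pieces: {0:y}
ways to finish when only these pieces remain (= sum over removing one remaining piece with nothing left below it):
  1 left: {9}→1
  2 left: {7,9}→1  {8,9}→1
  3 left: {6,8,9}→1  {7,8,9}→2
  4 left: {6,7,8,9}→3
  5 left: {5,6,7,8,9}→3
  6 left: {4,5,6,7,8,9}→3
  7 left: {3,4,5,6,7,8,9}→3
  8 left: {2,3,4,5,6,7,8,9}→3
  placing 0:y first → 3 extensions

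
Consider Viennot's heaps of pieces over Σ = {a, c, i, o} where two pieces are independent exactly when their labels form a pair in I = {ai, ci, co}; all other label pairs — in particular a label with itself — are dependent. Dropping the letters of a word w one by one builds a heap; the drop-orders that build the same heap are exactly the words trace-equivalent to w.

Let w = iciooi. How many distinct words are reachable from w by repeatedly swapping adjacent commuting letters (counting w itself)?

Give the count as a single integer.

piece 0:i — minimal
piece 1:c — minimal
piece 2:i rests on {0:i}
piece 3:o rests on {2:i}
piece 4:o rests on {3:o}
piece 5:i rests on {4:o}
minimal pieces: {0:i, 1:c}
ways to finish when only these pieces remain (= sum over removing one remaining piece with nothing left below it):
  1 left: {1}→1  {5}→1
  2 left: {1,5}→2  {4,5}→1
  3 left: {1,4,5}→3  {3,4,5}→1
  4 left: {1,3,4,5}→4  {2,3,4,5}→1
  placing 0:i first → 5 extensions
  placing 1:c first → 1 extensions
total linear extensions = 6

6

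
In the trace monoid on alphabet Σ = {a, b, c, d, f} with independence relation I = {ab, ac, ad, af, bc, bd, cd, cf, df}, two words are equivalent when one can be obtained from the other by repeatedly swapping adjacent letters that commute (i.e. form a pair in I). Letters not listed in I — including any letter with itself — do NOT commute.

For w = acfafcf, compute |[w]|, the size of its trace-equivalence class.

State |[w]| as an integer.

piece 0:a — minimal
piece 1:c — minimal
piece 2:f — minimal
piece 3:a rests on {0:a}
piece 4:f rests on {2:f}
piece 5:c rests on {1:c}
piece 6:f rests on {4:f}
minimal pieces: {0:a, 1:c, 2:f}
ways to finish when only these pieces remain (= sum over removing one remaining piece with nothing left below it):
  1 left: {3}→1  {5}→1  {6}→1
  2 left: {0,3}→1  {1,5}→1  {3,5}→2  {3,6}→2  {4,6}→1  {5,6}→2
  3 left: {0,3,5}→3  {0,3,6}→3  {1,3,5}→3  {1,5,6}→3  {2,4,6}→1  {3,4,6}→3  {3,5,6}→6  {4,5,6}→3
  4 left: {0,1,3,5}→6  {0,3,4,6}→6  {0,3,5,6}→12  {1,3,5,6}→12  {1,4,5,6}→6  {2,3,4,6}→4  {2,4,5,6}→4  {3,4,5,6}→12
  5 left: {0,1,3,5,6}→30  {0,2,3,4,6}→10  {0,3,4,5,6}→30  {1,2,4,5,6}→10  {1,3,4,5,6}→30  {2,3,4,5,6}→20
  placing 0:a first → 60 extensions
  placing 1:c first → 60 extensions
  placing 2:f first → 90 extensions
total linear extensions = 210

210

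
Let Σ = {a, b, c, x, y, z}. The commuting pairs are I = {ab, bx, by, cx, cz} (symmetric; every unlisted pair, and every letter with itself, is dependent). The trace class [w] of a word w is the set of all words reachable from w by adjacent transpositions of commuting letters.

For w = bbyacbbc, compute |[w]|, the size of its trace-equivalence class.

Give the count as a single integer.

#0=b has no predecessor
#1=b depends on [0:b]
#2=y has no predecessor
#3=a depends on [2:y]
#4=c depends on [1:b, 3:a]
#5=b depends on [4:c]
#6=b depends on [5:b]
#7=c depends on [6:b]
sources: [0:b, 2:y]
N(rest) = Σ N(rest − s) over sources s of rest; N(one piece) = 1:
  size 1 → [7]=1
  size 2 → [6,7]=1
  size 3 → [5,6,7]=1
  size 4 → [4,5,6,7]=1
  size 5 → [1,4,5,6,7]=1  [3,4,5,6,7]=1
  size 6 → [0,1,4,5,6,7]=1  [1,3,4,5,6,7]=2  [2,3,4,5,6,7]=1
  first=0(b) contributes 3
  first=2(y) contributes 3
|[w]| = 6

6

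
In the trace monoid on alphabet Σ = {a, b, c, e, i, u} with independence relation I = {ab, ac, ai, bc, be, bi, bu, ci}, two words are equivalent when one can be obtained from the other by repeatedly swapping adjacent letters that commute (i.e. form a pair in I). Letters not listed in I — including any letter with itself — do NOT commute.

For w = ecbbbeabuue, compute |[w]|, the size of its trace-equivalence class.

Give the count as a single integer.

piece 0:e — minimal
piece 1:c rests on {0:e}
piece 2:b — minimal
piece 3:b rests on {2:b}
piece 4:b rests on {3:b}
piece 5:e rests on {1:c}
piece 6:a rests on {5:e}
piece 7:b rests on {4:b}
piece 8:u rests on {6:a}
piece 9:u rests on {8:u}
piece 10:e rests on {9:u}
minimal pieces: {0:e, 2:b}
ways to finish when only these pieces remain (= sum over removing one remaining piece with nothing left below it):
  1 left: {7}→1  {10}→1
  2 left: {4,7}→1  {7,10}→2  {9,10}→1
  3 left: {3,4,7}→1  {4,7,10}→3  {7,9,10}→3  {8,9,10}→1
  4 left: {2,3,4,7}→1  {3,4,7,10}→4  {4,7,9,10}→6  {6,8,9,10}→1  {7,8,9,10}→4
  5 left: {2,3,4,7,10}→5  {3,4,7,9,10}→10  {4,7,8,9,10}→10  {5,6,8,9,10}→1  {6,7,8,9,10}→5
  6 left: {1,5,6,8,9,10}→1  {2,3,4,7,9,10}→15  {3,4,7,8,9,10}→20  {4,6,7,8,9,10}→15  {5,6,7,8,9,10}→6
  7 left: {0,1,5,6,8,9,10}→1  {1,5,6,7,8,9,10}→7  {2,3,4,7,8,9,10}→35  {3,4,6,7,8,9,10}→35  {4,5,6,7,8,9,10}→21
  8 left: {0,1,5,6,7,8,9,10}→8  {1,4,5,6,7,8,9,10}→28  {2,3,4,6,7,8,9,10}→70  {3,4,5,6,7,8,9,10}→56
  9 left: {0,1,4,5,6,7,8,9,10}→36  {1,3,4,5,6,7,8,9,10}→84  {2,3,4,5,6,7,8,9,10}→126
  placing 0:e first → 210 extensions
  placing 2:b first → 120 extensions
total linear extensions = 330

330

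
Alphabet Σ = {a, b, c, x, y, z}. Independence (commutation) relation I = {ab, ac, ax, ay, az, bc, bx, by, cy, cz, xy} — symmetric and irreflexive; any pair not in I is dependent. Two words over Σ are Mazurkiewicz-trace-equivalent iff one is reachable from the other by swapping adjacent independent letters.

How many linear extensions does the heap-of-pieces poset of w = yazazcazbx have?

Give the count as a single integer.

1320

#0=y has no predecessor
#1=a has no predecessor
#2=z depends on [0:y]
#3=a depends on [1:a]
#4=z depends on [2:z]
#5=c has no predecessor
#6=a depends on [3:a]
#7=z depends on [4:z]
#8=b depends on [7:z]
#9=x depends on [5:c, 7:z]
sources: [0:y, 1:a, 5:c]
N(rest) = Σ N(rest − s) over sources s of rest; N(one piece) = 1:
  size 1 → [6]=1  [8]=1  [9]=1
  size 2 → [3,6]=1  [5,9]=1  [6,8]=2  [6,9]=2  [8,9]=2
  size 3 → [1,3,6]=1  [3,6,8]=3  [3,6,9]=3  [5,6,9]=3  [5,8,9]=3  [6,8,9]=6  [7,8,9]=2
  size 4 → [1,3,6,8]=4  [1,3,6,9]=4  [3,5,6,9]=6  [3,6,8,9]=12  [4,7,8,9]=2  [5,6,8,9]=12  [5,7,8,9]=5  [6,7,8,9]=8
  size 5 → [1,3,5,6,9]=10  [1,3,6,8,9]=20  [2,4,7,8,9]=2  [3,5,6,8,9]=30  [3,6,7,8,9]=20  [4,5,7,8,9]=7  [4,6,7,8,9]=10  [5,6,7,8,9]=25
  size 6 → [0,2,4,7,8,9]=2  [1,3,5,6,8,9]=60  [1,3,6,7,8,9]=40  [2,4,5,7,8,9]=9  [2,4,6,7,8,9]=12  [3,4,6,7,8,9]=30  [3,5,6,7,8,9]=75  [4,5,6,7,8,9]=42
  size 7 → [0,2,4,5,7,8,9]=11  [0,2,4,6,7,8,9]=14  [1,3,4,6,7,8,9]=70  [1,3,5,6,7,8,9]=175  [2,3,4,6,7,8,9]=42  [2,4,5,6,7,8,9]=63  [3,4,5,6,7,8,9]=147
  size 8 → [0,2,3,4,6,7,8,9]=56  [0,2,4,5,6,7,8,9]=88  [1,2,3,4,6,7,8,9]=112  [1,3,4,5,6,7,8,9]=392  [2,3,4,5,6,7,8,9]=252
  first=0(y) contributes 756
  first=1(a) contributes 396
  first=5(c) contributes 168
|[w]| = 1320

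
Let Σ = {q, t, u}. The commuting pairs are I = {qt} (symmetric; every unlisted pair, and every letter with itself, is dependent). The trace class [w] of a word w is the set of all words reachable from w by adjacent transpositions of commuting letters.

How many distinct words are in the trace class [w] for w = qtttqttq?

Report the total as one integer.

piece 0:q — minimal
piece 1:t — minimal
piece 2:t rests on {1:t}
piece 3:t rests on {2:t}
piece 4:q rests on {0:q}
piece 5:t rests on {3:t}
piece 6:t rests on {5:t}
piece 7:q rests on {4:q}
minimal pieces: {0:q, 1:t}
ways to finish when only these pieces remain (= sum over removing one remaining piece with nothing left below it):
  1 left: {6}→1  {7}→1
  2 left: {4,7}→1  {5,6}→1  {6,7}→2
  3 left: {0,4,7}→1  {3,5,6}→1  {4,6,7}→3  {5,6,7}→3
  4 left: {0,4,6,7}→4  {2,3,5,6}→1  {3,5,6,7}→4  {4,5,6,7}→6
  5 left: {0,4,5,6,7}→10  {1,2,3,5,6}→1  {2,3,5,6,7}→5  {3,4,5,6,7}→10
  6 left: {0,3,4,5,6,7}→20  {1,2,3,5,6,7}→6  {2,3,4,5,6,7}→15
  placing 0:q first → 21 extensions
  placing 1:t first → 35 extensions
total linear extensions = 56

56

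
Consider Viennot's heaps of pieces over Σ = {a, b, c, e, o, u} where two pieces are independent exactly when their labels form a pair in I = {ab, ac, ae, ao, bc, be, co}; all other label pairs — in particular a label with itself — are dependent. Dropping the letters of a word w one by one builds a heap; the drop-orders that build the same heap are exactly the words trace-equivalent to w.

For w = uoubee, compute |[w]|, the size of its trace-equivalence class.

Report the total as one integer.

#0=u has no predecessor
#1=o depends on [0:u]
#2=u depends on [1:o]
#3=b depends on [2:u]
#4=e depends on [2:u]
#5=e depends on [4:e]
sources: [0:u]
N(rest) = Σ N(rest − s) over sources s of rest; N(one piece) = 1:
  size 1 → [3]=1  [5]=1
  size 2 → [3,5]=2  [4,5]=1
  size 3 → [3,4,5]=3
  size 4 → [2,3,4,5]=3
  first=0(u) contributes 3

3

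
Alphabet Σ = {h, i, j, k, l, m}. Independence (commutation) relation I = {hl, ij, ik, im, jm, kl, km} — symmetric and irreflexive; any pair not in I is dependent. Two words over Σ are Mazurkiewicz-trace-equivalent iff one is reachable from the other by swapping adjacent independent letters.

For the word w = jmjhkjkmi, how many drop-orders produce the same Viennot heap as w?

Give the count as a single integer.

piece 0:j — minimal
piece 1:m — minimal
piece 2:j rests on {0:j}
piece 3:h rests on {1:m, 2:j}
piece 4:k rests on {3:h}
piece 5:j rests on {4:k}
piece 6:k rests on {5:j}
piece 7:m rests on {3:h}
piece 8:i rests on {3:h}
minimal pieces: {0:j, 1:m}
ways to finish when only these pieces remain (= sum over removing one remaining piece with nothing left below it):
  1 left: {6}→1  {7}→1  {8}→1
  2 left: {5,6}→1  {6,7}→2  {6,8}→2  {7,8}→2
  3 left: {4,5,6}→1  {5,6,7}→3  {5,6,8}→3  {6,7,8}→6
  4 left: {4,5,6,7}→4  {4,5,6,8}→4  {5,6,7,8}→12
  5 left: {4,5,6,7,8}→20
  6 left: {3,4,5,6,7,8}→20
  7 left: {1,3,4,5,6,7,8}→20  {2,3,4,5,6,7,8}→20
  placing 0:j first → 40 extensions
  placing 1:m first → 20 extensions
total linear extensions = 60

60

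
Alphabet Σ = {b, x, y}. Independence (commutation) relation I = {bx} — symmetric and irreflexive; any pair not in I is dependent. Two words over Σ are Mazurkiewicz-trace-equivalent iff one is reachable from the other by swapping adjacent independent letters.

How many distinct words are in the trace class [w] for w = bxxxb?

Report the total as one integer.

10

0(b) covers ∅
1(x) covers ∅
2(x) covers 1:x
3(x) covers 2:x
4(b) covers 0:b
floor of heap: 0:b, 1:x
completions by unplaced set U, small U first (add the entries for U minus each lowest piece of U):
  |U|=1: {3}:1  {4}:1
  |U|=2: {0,4}:1  {2,3}:1  {3,4}:2
  |U|=3: {0,3,4}:3  {1,2,3}:1  {2,3,4}:3
  start at 0(b): 4
  start at 1(x): 6
sum over floor = 10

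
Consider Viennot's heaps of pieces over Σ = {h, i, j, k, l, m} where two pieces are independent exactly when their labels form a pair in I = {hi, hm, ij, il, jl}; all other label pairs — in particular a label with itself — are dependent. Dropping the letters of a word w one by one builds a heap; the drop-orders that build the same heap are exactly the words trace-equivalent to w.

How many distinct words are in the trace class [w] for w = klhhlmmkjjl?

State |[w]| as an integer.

#0=k has no predecessor
#1=l depends on [0:k]
#2=h depends on [1:l]
#3=h depends on [2:h]
#4=l depends on [3:h]
#5=m depends on [4:l]
#6=m depends on [5:m]
#7=k depends on [6:m]
#8=j depends on [7:k]
#9=j depends on [8:j]
#10=l depends on [7:k]
sources: [0:k]
N(rest) = Σ N(rest − s) over sources s of rest; N(one piece) = 1:
  size 1 → [9]=1  [10]=1
  size 2 → [8,9]=1  [9,10]=2
  size 3 → [8,9,10]=3
  size 4 → [7,8,9,10]=3
  size 5 → [6,7,8,9,10]=3
  size 6 → [5,6,7,8,9,10]=3
  size 7 → [4,5,6,7,8,9,10]=3
  size 8 → [3,4,5,6,7,8,9,10]=3
  size 9 → [2,3,4,5,6,7,8,9,10]=3
  first=0(k) contributes 3

3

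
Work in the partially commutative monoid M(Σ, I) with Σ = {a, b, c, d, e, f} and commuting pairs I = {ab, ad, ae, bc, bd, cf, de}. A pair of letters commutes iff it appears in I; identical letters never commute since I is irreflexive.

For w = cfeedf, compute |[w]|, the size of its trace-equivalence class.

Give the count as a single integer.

6

drop 0:c onto floor
drop 1:f onto floor
drop 2:e onto {0:c, 1:f}
drop 3:e onto {2:e}
drop 4:d onto {0:c, 1:f}
drop 5:f onto {3:e, 4:d}
ground layer = {0:c, 1:f}
drop-orders for the pieces not yet dropped (sum over which currently-grounded one goes next):
  1 to go: {5} 1
  2 to go: {3,5} 1  {4,5} 1
  3 to go: {2,3,5} 1  {3,4,5} 2
  4 to go: {2,3,4,5} 3
  if 0:c drops first: 3 orders
  if 1:f drops first: 3 orders
heap linearizations: 6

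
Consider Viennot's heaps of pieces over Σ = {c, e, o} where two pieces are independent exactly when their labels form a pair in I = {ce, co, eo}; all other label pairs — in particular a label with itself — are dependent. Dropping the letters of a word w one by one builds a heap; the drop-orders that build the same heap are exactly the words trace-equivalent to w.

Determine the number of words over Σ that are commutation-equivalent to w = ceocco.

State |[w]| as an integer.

60

drop 0:c onto floor
drop 1:e onto floor
drop 2:o onto floor
drop 3:c onto {0:c}
drop 4:c onto {3:c}
drop 5:o onto {2:o}
ground layer = {0:c, 1:e, 2:o}
drop-orders for the pieces not yet dropped (sum over which currently-grounded one goes next):
  1 to go: {1} 1  {4} 1  {5} 1
  2 to go: {1,4} 2  {1,5} 2  {2,5} 1  {3,4} 1  {4,5} 2
  3 to go: {0,3,4} 1  {1,2,5} 3  {1,3,4} 3  {1,4,5} 6  {2,4,5} 3  {3,4,5} 3
  4 to go: {0,1,3,4} 4  {0,3,4,5} 4  {1,2,4,5} 12  {1,3,4,5} 12  {2,3,4,5} 6
  if 0:c drops first: 30 orders
  if 1:e drops first: 10 orders
  if 2:o drops first: 20 orders
heap linearizations: 60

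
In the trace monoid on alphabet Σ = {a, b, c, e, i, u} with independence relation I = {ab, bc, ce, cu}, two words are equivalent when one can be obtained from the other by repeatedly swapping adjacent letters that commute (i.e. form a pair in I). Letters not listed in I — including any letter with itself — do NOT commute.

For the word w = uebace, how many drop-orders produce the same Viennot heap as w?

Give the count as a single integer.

piece 0:u — minimal
piece 1:e rests on {0:u}
piece 2:b rests on {1:e}
piece 3:a rests on {1:e}
piece 4:c rests on {3:a}
piece 5:e rests on {2:b, 3:a}
minimal pieces: {0:u}
ways to finish when only these pieces remain (= sum over removing one remaining piece with nothing left below it):
  1 left: {4}→1  {5}→1
  2 left: {2,5}→1  {4,5}→2
  3 left: {2,4,5}→3  {3,4,5}→2
  4 left: {2,3,4,5}→5
  placing 0:u first → 5 extensions

5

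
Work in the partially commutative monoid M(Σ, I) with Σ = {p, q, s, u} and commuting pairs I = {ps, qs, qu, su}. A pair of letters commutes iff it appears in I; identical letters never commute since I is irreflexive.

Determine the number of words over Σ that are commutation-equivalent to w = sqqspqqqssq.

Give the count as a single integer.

330

#0=s has no predecessor
#1=q has no predecessor
#2=q depends on [1:q]
#3=s depends on [0:s]
#4=p depends on [2:q]
#5=q depends on [4:p]
#6=q depends on [5:q]
#7=q depends on [6:q]
#8=s depends on [3:s]
#9=s depends on [8:s]
#10=q depends on [7:q]
sources: [0:s, 1:q]
N(rest) = Σ N(rest − s) over sources s of rest; N(one piece) = 1:
  size 1 → [9]=1  [10]=1
  size 2 → [7,10]=1  [8,9]=1  [9,10]=2
  size 3 → [3,8,9]=1  [6,7,10]=1  [7,9,10]=3  [8,9,10]=3
  size 4 → [0,3,8,9]=1  [3,8,9,10]=4  [5,6,7,10]=1  [6,7,9,10]=4  [7,8,9,10]=6
  size 5 → [0,3,8,9,10]=5  [3,7,8,9,10]=10  [4,5,6,7,10]=1  [5,6,7,9,10]=5  [6,7,8,9,10]=10
  size 6 → [0,3,7,8,9,10]=15  [2,4,5,6,7,10]=1  [3,6,7,8,9,10]=20  [4,5,6,7,9,10]=6  [5,6,7,8,9,10]=15
  size 7 → [0,3,6,7,8,9,10]=35  [1,2,4,5,6,7,10]=1  [2,4,5,6,7,9,10]=7  [3,5,6,7,8,9,10]=35  [4,5,6,7,8,9,10]=21
  size 8 → [0,3,5,6,7,8,9,10]=70  [1,2,4,5,6,7,9,10]=8  [2,4,5,6,7,8,9,10]=28  [3,4,5,6,7,8,9,10]=56
  size 9 → [0,3,4,5,6,7,8,9,10]=126  [1,2,4,5,6,7,8,9,10]=36  [2,3,4,5,6,7,8,9,10]=84
  first=0(s) contributes 120
  first=1(q) contributes 210
|[w]| = 330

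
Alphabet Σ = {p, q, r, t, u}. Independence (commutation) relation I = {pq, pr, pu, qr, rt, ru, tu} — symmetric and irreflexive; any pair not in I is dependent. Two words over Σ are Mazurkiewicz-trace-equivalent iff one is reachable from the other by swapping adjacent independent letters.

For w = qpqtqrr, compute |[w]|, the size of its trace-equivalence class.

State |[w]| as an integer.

0(q) covers ∅
1(p) covers ∅
2(q) covers 0:q
3(t) covers 1:p, 2:q
4(q) covers 3:t
5(r) covers ∅
6(r) covers 5:r
floor of heap: 0:q, 1:p, 5:r
completions by unplaced set U, small U first (add the entries for U minus each lowest piece of U):
  |U|=1: {4}:1  {6}:1
  |U|=2: {3,4}:1  {4,6}:2  {5,6}:1
  |U|=3: {1,3,4}:1  {2,3,4}:1  {3,4,6}:3  {4,5,6}:3
  |U|=4: {0,2,3,4}:1  {1,2,3,4}:2  {1,3,4,6}:4  {2,3,4,6}:4  {3,4,5,6}:6
  |U|=5: {0,1,2,3,4}:3  {0,2,3,4,6}:5  {1,2,3,4,6}:10  {1,3,4,5,6}:10  {2,3,4,5,6}:10
  start at 0(q): 30
  start at 1(p): 15
  start at 5(r): 18
sum over floor = 63

63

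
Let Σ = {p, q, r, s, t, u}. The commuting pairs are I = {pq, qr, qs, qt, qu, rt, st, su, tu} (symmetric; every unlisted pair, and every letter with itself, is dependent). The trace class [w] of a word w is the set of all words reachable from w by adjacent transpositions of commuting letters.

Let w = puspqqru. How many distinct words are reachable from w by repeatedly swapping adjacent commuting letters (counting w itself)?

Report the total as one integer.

56

0(p) covers ∅
1(u) covers 0:p
2(s) covers 0:p
3(p) covers 1:u, 2:s
4(q) covers ∅
5(q) covers 4:q
6(r) covers 3:p
7(u) covers 6:r
floor of heap: 0:p, 4:q
completions by unplaced set U, small U first (add the entries for U minus each lowest piece of U):
  |U|=1: {5}:1  {7}:1
  |U|=2: {4,5}:1  {5,7}:2  {6,7}:1
  |U|=3: {3,6,7}:1  {4,5,7}:3  {5,6,7}:3
  |U|=4: {1,3,6,7}:1  {2,3,6,7}:1  {3,5,6,7}:4  {4,5,6,7}:6
  |U|=5: {1,2,3,6,7}:2  {1,3,5,6,7}:5  {2,3,5,6,7}:5  {3,4,5,6,7}:10
  |U|=6: {0,1,2,3,6,7}:2  {1,2,3,5,6,7}:12  {1,3,4,5,6,7}:15  {2,3,4,5,6,7}:15
  start at 0(p): 42
  start at 4(q): 14
sum over floor = 56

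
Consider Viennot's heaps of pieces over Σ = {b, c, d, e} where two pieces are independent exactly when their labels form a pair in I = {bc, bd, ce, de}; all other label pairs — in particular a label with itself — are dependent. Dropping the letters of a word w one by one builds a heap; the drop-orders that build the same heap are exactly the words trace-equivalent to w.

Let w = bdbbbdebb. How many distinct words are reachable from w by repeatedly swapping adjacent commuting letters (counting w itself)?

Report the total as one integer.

36

piece 0:b — minimal
piece 1:d — minimal
piece 2:b rests on {0:b}
piece 3:b rests on {2:b}
piece 4:b rests on {3:b}
piece 5:d rests on {1:d}
piece 6:e rests on {4:b}
piece 7:b rests on {6:e}
piece 8:b rests on {7:b}
minimal pieces: {0:b, 1:d}
ways to finish when only these pieces remain (= sum over removing one remaining piece with nothing left below it):
  1 left: {5}→1  {8}→1
  2 left: {1,5}→1  {5,8}→2  {7,8}→1
  3 left: {1,5,8}→3  {5,7,8}→3  {6,7,8}→1
  4 left: {1,5,7,8}→6  {4,6,7,8}→1  {5,6,7,8}→4
  5 left: {1,5,6,7,8}→10  {3,4,6,7,8}→1  {4,5,6,7,8}→5
  6 left: {1,4,5,6,7,8}→15  {2,3,4,6,7,8}→1  {3,4,5,6,7,8}→6
  7 left: {0,2,3,4,6,7,8}→1  {1,3,4,5,6,7,8}→21  {2,3,4,5,6,7,8}→7
  placing 0:b first → 28 extensions
  placing 1:d first → 8 extensions
total linear extensions = 36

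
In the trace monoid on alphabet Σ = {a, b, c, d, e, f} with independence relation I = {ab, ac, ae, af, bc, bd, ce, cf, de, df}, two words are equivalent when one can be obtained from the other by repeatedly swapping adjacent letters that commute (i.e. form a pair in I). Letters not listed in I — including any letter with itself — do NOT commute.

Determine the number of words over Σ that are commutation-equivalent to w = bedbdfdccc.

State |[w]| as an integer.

#0=b has no predecessor
#1=e depends on [0:b]
#2=d has no predecessor
#3=b depends on [1:e]
#4=d depends on [2:d]
#5=f depends on [3:b]
#6=d depends on [4:d]
#7=c depends on [6:d]
#8=c depends on [7:c]
#9=c depends on [8:c]
sources: [0:b, 2:d]
N(rest) = Σ N(rest − s) over sources s of rest; N(one piece) = 1:
  size 1 → [5]=1  [9]=1
  size 2 → [3,5]=1  [5,9]=2  [8,9]=1
  size 3 → [1,3,5]=1  [3,5,9]=3  [5,8,9]=3  [7,8,9]=1
  size 4 → [0,1,3,5]=1  [1,3,5,9]=4  [3,5,8,9]=6  [5,7,8,9]=4  [6,7,8,9]=1
  size 5 → [0,1,3,5,9]=5  [1,3,5,8,9]=10  [3,5,7,8,9]=10  [4,6,7,8,9]=1  [5,6,7,8,9]=5
  size 6 → [0,1,3,5,8,9]=15  [1,3,5,7,8,9]=20  [2,4,6,7,8,9]=1  [3,5,6,7,8,9]=15  [4,5,6,7,8,9]=6
  size 7 → [0,1,3,5,7,8,9]=35  [1,3,5,6,7,8,9]=35  [2,4,5,6,7,8,9]=7  [3,4,5,6,7,8,9]=21
  size 8 → [0,1,3,5,6,7,8,9]=70  [1,3,4,5,6,7,8,9]=56  [2,3,4,5,6,7,8,9]=28
  first=0(b) contributes 84
  first=2(d) contributes 126
|[w]| = 210

210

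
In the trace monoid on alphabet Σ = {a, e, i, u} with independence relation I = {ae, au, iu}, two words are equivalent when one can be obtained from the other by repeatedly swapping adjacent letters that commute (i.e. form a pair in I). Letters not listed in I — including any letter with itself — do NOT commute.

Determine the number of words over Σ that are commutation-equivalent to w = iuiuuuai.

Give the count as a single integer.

drop 0:i onto floor
drop 1:u onto floor
drop 2:i onto {0:i}
drop 3:u onto {1:u}
drop 4:u onto {3:u}
drop 5:u onto {4:u}
drop 6:a onto {2:i}
drop 7:i onto {6:a}
ground layer = {0:i, 1:u}
drop-orders for the pieces not yet dropped (sum over which currently-grounded one goes next):
  1 to go: {5} 1  {7} 1
  2 to go: {4,5} 1  {5,7} 2  {6,7} 1
  3 to go: {2,6,7} 1  {3,4,5} 1  {4,5,7} 3  {5,6,7} 3
  4 to go: {0,2,6,7} 1  {1,3,4,5} 1  {2,5,6,7} 4  {3,4,5,7} 4  {4,5,6,7} 6
  5 to go: {0,2,5,6,7} 5  {1,3,4,5,7} 5  {2,4,5,6,7} 10  {3,4,5,6,7} 10
  6 to go: {0,2,4,5,6,7} 15  {1,3,4,5,6,7} 15  {2,3,4,5,6,7} 20
  if 0:i drops first: 35 orders
  if 1:u drops first: 35 orders
heap linearizations: 70

70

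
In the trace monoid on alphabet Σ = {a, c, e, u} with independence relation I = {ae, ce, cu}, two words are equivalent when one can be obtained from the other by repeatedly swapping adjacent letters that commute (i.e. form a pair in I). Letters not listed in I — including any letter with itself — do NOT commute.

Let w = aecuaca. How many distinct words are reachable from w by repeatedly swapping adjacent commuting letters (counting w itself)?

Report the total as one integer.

5

piece 0:a — minimal
piece 1:e — minimal
piece 2:c rests on {0:a}
piece 3:u rests on {0:a, 1:e}
piece 4:a rests on {2:c, 3:u}
piece 5:c rests on {4:a}
piece 6:a rests on {5:c}
minimal pieces: {0:a, 1:e}
ways to finish when only these pieces remain (= sum over removing one remaining piece with nothing left below it):
  1 left: {6}→1
  2 left: {5,6}→1
  3 left: {4,5,6}→1
  4 left: {2,4,5,6}→1  {3,4,5,6}→1
  5 left: {1,3,4,5,6}→1  {2,3,4,5,6}→2
  placing 0:a first → 3 extensions
  placing 1:e first → 2 extensions
total linear extensions = 5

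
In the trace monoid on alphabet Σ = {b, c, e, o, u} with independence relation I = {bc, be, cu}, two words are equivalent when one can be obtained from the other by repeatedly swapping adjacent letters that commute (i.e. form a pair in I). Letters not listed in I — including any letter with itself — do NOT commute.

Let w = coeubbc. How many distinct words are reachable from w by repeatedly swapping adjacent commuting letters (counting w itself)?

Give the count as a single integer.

#0=c has no predecessor
#1=o depends on [0:c]
#2=e depends on [1:o]
#3=u depends on [2:e]
#4=b depends on [3:u]
#5=b depends on [4:b]
#6=c depends on [2:e]
sources: [0:c]
N(rest) = Σ N(rest − s) over sources s of rest; N(one piece) = 1:
  size 1 → [5]=1  [6]=1
  size 2 → [4,5]=1  [5,6]=2
  size 3 → [3,4,5]=1  [4,5,6]=3
  size 4 → [3,4,5,6]=4
  size 5 → [2,3,4,5,6]=4
  first=0(c) contributes 4

4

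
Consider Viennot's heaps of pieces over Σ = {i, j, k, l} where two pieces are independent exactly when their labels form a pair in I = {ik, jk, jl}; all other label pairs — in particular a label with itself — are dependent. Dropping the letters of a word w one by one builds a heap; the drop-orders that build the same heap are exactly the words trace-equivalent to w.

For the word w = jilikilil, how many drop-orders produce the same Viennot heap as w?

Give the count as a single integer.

drop 0:j onto floor
drop 1:i onto {0:j}
drop 2:l onto {1:i}
drop 3:i onto {2:l}
drop 4:k onto {2:l}
drop 5:i onto {3:i}
drop 6:l onto {4:k, 5:i}
drop 7:i onto {6:l}
drop 8:l onto {7:i}
ground layer = {0:j}
drop-orders for the pieces not yet dropped (sum over which currently-grounded one goes next):
  1 to go: {8} 1
  2 to go: {7,8} 1
  3 to go: {6,7,8} 1
  4 to go: {4,6,7,8} 1  {5,6,7,8} 1
  5 to go: {3,5,6,7,8} 1  {4,5,6,7,8} 2
  6 to go: {3,4,5,6,7,8} 3
  7 to go: {2,3,4,5,6,7,8} 3
  if 0:j drops first: 3 orders

3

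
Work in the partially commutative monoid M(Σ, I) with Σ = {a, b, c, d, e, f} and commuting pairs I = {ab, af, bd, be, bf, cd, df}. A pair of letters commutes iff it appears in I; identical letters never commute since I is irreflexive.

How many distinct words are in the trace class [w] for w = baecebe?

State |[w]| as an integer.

#0=b has no predecessor
#1=a has no predecessor
#2=e depends on [1:a]
#3=c depends on [0:b, 2:e]
#4=e depends on [3:c]
#5=b depends on [3:c]
#6=e depends on [4:e]
sources: [0:b, 1:a]
N(rest) = Σ N(rest − s) over sources s of rest; N(one piece) = 1:
  size 1 → [5]=1  [6]=1
  size 2 → [4,6]=1  [5,6]=2
  size 3 → [4,5,6]=3
  size 4 → [3,4,5,6]=3
  size 5 → [0,3,4,5,6]=3  [2,3,4,5,6]=3
  first=0(b) contributes 3
  first=1(a) contributes 6
|[w]| = 9

9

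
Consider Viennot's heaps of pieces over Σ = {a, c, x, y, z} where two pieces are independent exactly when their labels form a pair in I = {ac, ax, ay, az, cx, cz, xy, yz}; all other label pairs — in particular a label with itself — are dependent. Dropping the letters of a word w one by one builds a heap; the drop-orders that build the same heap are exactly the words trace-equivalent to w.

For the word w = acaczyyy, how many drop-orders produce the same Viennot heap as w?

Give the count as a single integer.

#0=a has no predecessor
#1=c has no predecessor
#2=a depends on [0:a]
#3=c depends on [1:c]
#4=z has no predecessor
#5=y depends on [3:c]
#6=y depends on [5:y]
#7=y depends on [6:y]
sources: [0:a, 1:c, 4:z]
N(rest) = Σ N(rest − s) over sources s of rest; N(one piece) = 1:
  size 1 → [2]=1  [4]=1  [7]=1
  size 2 → [0,2]=1  [2,4]=2  [2,7]=2  [4,7]=2  [6,7]=1
  size 3 → [0,2,4]=3  [0,2,7]=3  [2,4,7]=6  [2,6,7]=3  [4,6,7]=3  [5,6,7]=1
  size 4 → [0,2,4,7]=12  [0,2,6,7]=6  [2,4,6,7]=12  [2,5,6,7]=4  [3,5,6,7]=1  [4,5,6,7]=4
  size 5 → [0,2,4,6,7]=30  [0,2,5,6,7]=10  [1,3,5,6,7]=1  [2,3,5,6,7]=5  [2,4,5,6,7]=20  [3,4,5,6,7]=5
  size 6 → [0,2,3,5,6,7]=15  [0,2,4,5,6,7]=60  [1,2,3,5,6,7]=6  [1,3,4,5,6,7]=6  [2,3,4,5,6,7]=30
  first=0(a) contributes 42
  first=1(c) contributes 105
  first=4(z) contributes 21
|[w]| = 168

168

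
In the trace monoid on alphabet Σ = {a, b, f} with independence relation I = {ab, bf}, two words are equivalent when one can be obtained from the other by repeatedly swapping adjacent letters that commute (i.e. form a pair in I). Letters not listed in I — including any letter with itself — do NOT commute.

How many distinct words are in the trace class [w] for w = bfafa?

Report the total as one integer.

#0=b has no predecessor
#1=f has no predecessor
#2=a depends on [1:f]
#3=f depends on [2:a]
#4=a depends on [3:f]
sources: [0:b, 1:f]
N(rest) = Σ N(rest − s) over sources s of rest; N(one piece) = 1:
  size 1 → [0]=1  [4]=1
  size 2 → [0,4]=2  [3,4]=1
  size 3 → [0,3,4]=3  [2,3,4]=1
  first=0(b) contributes 1
  first=1(f) contributes 4
|[w]| = 5

5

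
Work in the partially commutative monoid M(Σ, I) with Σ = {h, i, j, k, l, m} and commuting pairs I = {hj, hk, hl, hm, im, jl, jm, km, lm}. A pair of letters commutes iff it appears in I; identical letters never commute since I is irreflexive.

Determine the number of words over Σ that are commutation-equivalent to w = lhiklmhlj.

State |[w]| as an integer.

270

piece 0:l — minimal
piece 1:h — minimal
piece 2:i rests on {0:l, 1:h}
piece 3:k rests on {2:i}
piece 4:l rests on {3:k}
piece 5:m — minimal
piece 6:h rests on {2:i}
piece 7:l rests on {4:l}
piece 8:j rests on {3:k}
minimal pieces: {0:l, 1:h, 5:m}
ways to finish when only these pieces remain (= sum over removing one remaining piece with nothing left below it):
  1 left: {5}→1  {6}→1  {7}→1  {8}→1
  2 left: {4,7}→1  {5,6}→2  {5,7}→2  {5,8}→2  {6,7}→2  {6,8}→2  {7,8}→2
  3 left: {4,5,7}→3  {4,6,7}→3  {4,7,8}→3  {5,6,7}→6  {5,6,8}→6  {5,7,8}→6  {6,7,8}→6
  4 left: {3,4,7,8}→3  {4,5,6,7}→12  {4,5,7,8}→12  {4,6,7,8}→12  {5,6,7,8}→24
  5 left: {3,4,5,7,8}→15  {3,4,6,7,8}→15  {4,5,6,7,8}→60
  6 left: {2,3,4,6,7,8}→15  {3,4,5,6,7,8}→90
  7 left: {0,2,3,4,6,7,8}→15  {1,2,3,4,6,7,8}→15  {2,3,4,5,6,7,8}→105
  placing 0:l first → 120 extensions
  placing 1:h first → 120 extensions
  placing 5:m first → 30 extensions
total linear extensions = 270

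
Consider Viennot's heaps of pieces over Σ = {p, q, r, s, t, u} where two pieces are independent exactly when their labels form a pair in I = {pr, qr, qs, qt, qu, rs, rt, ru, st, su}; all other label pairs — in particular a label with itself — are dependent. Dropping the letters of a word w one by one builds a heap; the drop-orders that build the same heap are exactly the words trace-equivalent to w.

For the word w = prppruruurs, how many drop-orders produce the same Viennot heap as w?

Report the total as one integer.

1320

#0=p has no predecessor
#1=r has no predecessor
#2=p depends on [0:p]
#3=p depends on [2:p]
#4=r depends on [1:r]
#5=u depends on [3:p]
#6=r depends on [4:r]
#7=u depends on [5:u]
#8=u depends on [7:u]
#9=r depends on [6:r]
#10=s depends on [3:p]
sources: [0:p, 1:r]
N(rest) = Σ N(rest − s) over sources s of rest; N(one piece) = 1:
  size 1 → [8]=1  [9]=1  [10]=1
  size 2 → [6,9]=1  [7,8]=1  [8,9]=2  [8,10]=2  [9,10]=2
  size 3 → [4,6,9]=1  [5,7,8]=1  [6,8,9]=3  [6,9,10]=3  [7,8,9]=3  [7,8,10]=3  [8,9,10]=6
  size 4 → [1,4,6,9]=1  [4,6,8,9]=4  [4,6,9,10]=4  [5,7,8,9]=4  [5,7,8,10]=4  [6,7,8,9]=6  [6,8,9,10]=12  [7,8,9,10]=12
  size 5 → [1,4,6,8,9]=5  [1,4,6,9,10]=5  [3,5,7,8,10]=4  [4,6,7,8,9]=10  [4,6,8,9,10]=20  [5,6,7,8,9]=10  [5,7,8,9,10]=20  [6,7,8,9,10]=30
  size 6 → [1,4,6,7,8,9]=15  [1,4,6,8,9,10]=30  [2,3,5,7,8,10]=4  [3,5,7,8,9,10]=24  [4,5,6,7,8,9]=20  [4,6,7,8,9,10]=60  [5,6,7,8,9,10]=60
  size 7 → [0,2,3,5,7,8,10]=4  [1,4,5,6,7,8,9]=35  [1,4,6,7,8,9,10]=105  [2,3,5,7,8,9,10]=28  [3,5,6,7,8,9,10]=84  [4,5,6,7,8,9,10]=140
  size 8 → [0,2,3,5,7,8,9,10]=32  [1,4,5,6,7,8,9,10]=280  [2,3,5,6,7,8,9,10]=112  [3,4,5,6,7,8,9,10]=224
  size 9 → [0,2,3,5,6,7,8,9,10]=144  [1,3,4,5,6,7,8,9,10]=504  [2,3,4,5,6,7,8,9,10]=336
  first=0(p) contributes 840
  first=1(r) contributes 480
|[w]| = 1320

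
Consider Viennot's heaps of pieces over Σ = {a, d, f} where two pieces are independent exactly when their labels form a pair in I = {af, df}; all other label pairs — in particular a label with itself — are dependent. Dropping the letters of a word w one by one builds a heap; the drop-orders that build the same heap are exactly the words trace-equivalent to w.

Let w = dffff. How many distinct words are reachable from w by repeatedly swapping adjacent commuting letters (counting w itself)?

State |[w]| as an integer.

5

#0=d has no predecessor
#1=f has no predecessor
#2=f depends on [1:f]
#3=f depends on [2:f]
#4=f depends on [3:f]
sources: [0:d, 1:f]
N(rest) = Σ N(rest − s) over sources s of rest; N(one piece) = 1:
  size 1 → [0]=1  [4]=1
  size 2 → [0,4]=2  [3,4]=1
  size 3 → [0,3,4]=3  [2,3,4]=1
  first=0(d) contributes 1
  first=1(f) contributes 4
|[w]| = 5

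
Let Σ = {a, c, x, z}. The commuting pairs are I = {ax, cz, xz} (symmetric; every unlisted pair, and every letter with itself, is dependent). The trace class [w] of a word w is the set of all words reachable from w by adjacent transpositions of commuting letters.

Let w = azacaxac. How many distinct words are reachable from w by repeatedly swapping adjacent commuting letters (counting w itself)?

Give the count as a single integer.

#0=a has no predecessor
#1=z depends on [0:a]
#2=a depends on [1:z]
#3=c depends on [2:a]
#4=a depends on [3:c]
#5=x depends on [3:c]
#6=a depends on [4:a]
#7=c depends on [5:x, 6:a]
sources: [0:a]
N(rest) = Σ N(rest − s) over sources s of rest; N(one piece) = 1:
  size 1 → [7]=1
  size 2 → [5,7]=1  [6,7]=1
  size 3 → [4,6,7]=1  [5,6,7]=2
  size 4 → [4,5,6,7]=3
  size 5 → [3,4,5,6,7]=3
  size 6 → [2,3,4,5,6,7]=3
  first=0(a) contributes 3

3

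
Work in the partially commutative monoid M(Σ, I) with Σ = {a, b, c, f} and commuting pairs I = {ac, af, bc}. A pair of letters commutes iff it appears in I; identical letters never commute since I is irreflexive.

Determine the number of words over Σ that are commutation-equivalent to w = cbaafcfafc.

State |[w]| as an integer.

#0=c has no predecessor
#1=b has no predecessor
#2=a depends on [1:b]
#3=a depends on [2:a]
#4=f depends on [0:c, 1:b]
#5=c depends on [4:f]
#6=f depends on [5:c]
#7=a depends on [3:a]
#8=f depends on [6:f]
#9=c depends on [8:f]
sources: [0:c, 1:b]
N(rest) = Σ N(rest − s) over sources s of rest; N(one piece) = 1:
  size 1 → [7]=1  [9]=1
  size 2 → [3,7]=1  [7,9]=2  [8,9]=1
  size 3 → [2,3,7]=1  [3,7,9]=3  [6,8,9]=1  [7,8,9]=3
  size 4 → [2,3,7,9]=4  [3,7,8,9]=6  [5,6,8,9]=1  [6,7,8,9]=4
  size 5 → [2,3,7,8,9]=10  [3,6,7,8,9]=10  [4,5,6,8,9]=1  [5,6,7,8,9]=5
  size 6 → [0,4,5,6,8,9]=1  [2,3,6,7,8,9]=20  [3,5,6,7,8,9]=15  [4,5,6,7,8,9]=6
  size 7 → [0,4,5,6,7,8,9]=7  [2,3,5,6,7,8,9]=35  [3,4,5,6,7,8,9]=21
  size 8 → [0,3,4,5,6,7,8,9]=28  [2,3,4,5,6,7,8,9]=56
  first=0(c) contributes 56
  first=1(b) contributes 84
|[w]| = 140

140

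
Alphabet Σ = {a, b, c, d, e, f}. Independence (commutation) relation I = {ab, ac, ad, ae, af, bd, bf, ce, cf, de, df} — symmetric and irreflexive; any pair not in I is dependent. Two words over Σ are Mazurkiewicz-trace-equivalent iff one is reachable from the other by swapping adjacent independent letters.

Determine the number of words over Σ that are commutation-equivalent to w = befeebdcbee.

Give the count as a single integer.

piece 0:b — minimal
piece 1:e rests on {0:b}
piece 2:f rests on {1:e}
piece 3:e rests on {2:f}
piece 4:e rests on {3:e}
piece 5:b rests on {4:e}
piece 6:d — minimal
piece 7:c rests on {5:b, 6:d}
piece 8:b rests on {7:c}
piece 9:e rests on {8:b}
piece 10:e rests on {9:e}
minimal pieces: {0:b, 6:d}
ways to finish when only these pieces remain (= sum over removing one remaining piece with nothing left below it):
  1 left: {10}→1
  2 left: {9,10}→1
  3 left: {8,9,10}→1
  4 left: {7,8,9,10}→1
  5 left: {5,7,8,9,10}→1  {6,7,8,9,10}→1
  6 left: {4,5,7,8,9,10}→1  {5,6,7,8,9,10}→2
  7 left: {3,4,5,7,8,9,10}→1  {4,5,6,7,8,9,10}→3
  8 left: {2,3,4,5,7,8,9,10}→1  {3,4,5,6,7,8,9,10}→4
  9 left: {1,2,3,4,5,7,8,9,10}→1  {2,3,4,5,6,7,8,9,10}→5
  placing 0:b first → 6 extensions
  placing 6:d first → 1 extensions
total linear extensions = 7

7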